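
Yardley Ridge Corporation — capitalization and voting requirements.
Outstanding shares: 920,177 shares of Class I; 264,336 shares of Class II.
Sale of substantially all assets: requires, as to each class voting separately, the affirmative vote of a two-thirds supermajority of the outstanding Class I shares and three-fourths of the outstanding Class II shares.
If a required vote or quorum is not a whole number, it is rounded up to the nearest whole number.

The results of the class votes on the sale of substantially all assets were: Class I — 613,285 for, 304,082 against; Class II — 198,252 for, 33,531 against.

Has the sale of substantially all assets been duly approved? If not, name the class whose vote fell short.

Class I: 2/3 of 920177 = 613451.33, rounded up to 613452; 613,452 required, 613,285 in favor — not approved.
Class II: 3/4 of 264336 = 198252; 198,252 required, 198,252 in favor — approved.

Not approved — the Class I shares did not give the required vote.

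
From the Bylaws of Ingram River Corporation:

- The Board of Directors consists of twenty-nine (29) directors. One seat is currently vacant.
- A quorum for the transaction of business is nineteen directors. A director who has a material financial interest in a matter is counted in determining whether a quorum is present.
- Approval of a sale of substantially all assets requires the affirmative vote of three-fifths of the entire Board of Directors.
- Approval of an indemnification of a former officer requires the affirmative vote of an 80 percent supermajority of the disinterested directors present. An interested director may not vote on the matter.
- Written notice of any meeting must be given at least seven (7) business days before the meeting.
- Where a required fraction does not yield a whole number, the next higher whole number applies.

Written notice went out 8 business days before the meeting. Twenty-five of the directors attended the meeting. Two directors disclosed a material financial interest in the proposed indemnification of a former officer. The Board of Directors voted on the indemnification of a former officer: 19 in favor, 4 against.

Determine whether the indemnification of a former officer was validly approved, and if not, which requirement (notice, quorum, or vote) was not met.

Valid — all requirements satisfied.

Notice: 8 business days given; 7 required (8 ≥ 7). Satisfied.
Quorum: 25 present (interested directors count toward quorum); quorum is 19. Satisfied.
Vote: the indemnification of a former officer requires four-fifths of the disinterested directors present (25 − 2 = 23). 4/5 of 23 = 18.40, rounded up to 19, so 19 affirmative votes are needed; 19 voted in favor. Satisfied.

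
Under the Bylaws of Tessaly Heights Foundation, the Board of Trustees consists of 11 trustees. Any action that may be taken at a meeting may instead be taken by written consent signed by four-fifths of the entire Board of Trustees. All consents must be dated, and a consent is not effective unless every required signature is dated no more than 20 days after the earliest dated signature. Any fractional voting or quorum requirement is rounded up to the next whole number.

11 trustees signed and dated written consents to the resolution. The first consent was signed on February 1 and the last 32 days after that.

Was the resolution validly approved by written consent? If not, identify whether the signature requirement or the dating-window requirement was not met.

Not effective — dating-window requirement not satisfied.

Signatures required: four-fifths of 11 — 4/5 of 11 = 8.80, rounded up to 9, so 9 needed; 11 signed. Sufficient.
Dating window: the latest signature is 32 days after the earliest; the limit is 20 days. Outside the window.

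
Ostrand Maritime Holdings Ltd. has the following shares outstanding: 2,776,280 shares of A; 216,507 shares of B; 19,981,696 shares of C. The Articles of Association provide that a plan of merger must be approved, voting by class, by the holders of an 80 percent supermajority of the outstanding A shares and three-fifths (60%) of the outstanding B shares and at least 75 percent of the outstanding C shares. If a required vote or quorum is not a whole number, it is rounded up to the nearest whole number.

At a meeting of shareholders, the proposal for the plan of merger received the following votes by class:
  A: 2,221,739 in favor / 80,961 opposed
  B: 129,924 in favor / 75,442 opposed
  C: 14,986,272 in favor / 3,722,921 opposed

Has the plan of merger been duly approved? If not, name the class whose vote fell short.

A: 4/5 of 2776280 = 2221024; 2,221,024 required, 2,221,739 in favor — approved.
B: 3/5 of 216507 = 129904.20, rounded up to 129905; 129,905 required, 129,924 in favor — approved.
C: 3/4 of 19981696 = 14986272; 14,986,272 required, 14,986,272 in favor — approved.

Approved — every class gave the required vote.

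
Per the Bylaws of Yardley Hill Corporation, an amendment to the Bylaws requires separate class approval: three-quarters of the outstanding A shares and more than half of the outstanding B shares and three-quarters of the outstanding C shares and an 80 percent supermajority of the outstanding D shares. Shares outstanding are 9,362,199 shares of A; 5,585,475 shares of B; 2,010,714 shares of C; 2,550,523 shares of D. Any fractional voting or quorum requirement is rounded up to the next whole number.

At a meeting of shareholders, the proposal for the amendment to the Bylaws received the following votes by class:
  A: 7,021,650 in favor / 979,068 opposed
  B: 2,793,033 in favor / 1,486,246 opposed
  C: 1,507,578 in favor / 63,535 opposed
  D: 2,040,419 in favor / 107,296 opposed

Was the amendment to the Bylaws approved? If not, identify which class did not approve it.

Not approved — the C shares did not give the required vote.

A: 3/4 of 9362199 = 7021649.25, rounded up to 7021650; 7,021,650 required, 7,021,650 in favor — approved.
B: a majority of 5585475 is 2792738; 2,792,738 required, 2,793,033 in favor — approved.
C: 3/4 of 2010714 = 1508035.50, rounded up to 1508036; 1,508,036 required, 1,507,578 in favor — not approved.
D: 4/5 of 2550523 = 2040418.40, rounded up to 2040419; 2,040,419 required, 2,040,419 in favor — approved.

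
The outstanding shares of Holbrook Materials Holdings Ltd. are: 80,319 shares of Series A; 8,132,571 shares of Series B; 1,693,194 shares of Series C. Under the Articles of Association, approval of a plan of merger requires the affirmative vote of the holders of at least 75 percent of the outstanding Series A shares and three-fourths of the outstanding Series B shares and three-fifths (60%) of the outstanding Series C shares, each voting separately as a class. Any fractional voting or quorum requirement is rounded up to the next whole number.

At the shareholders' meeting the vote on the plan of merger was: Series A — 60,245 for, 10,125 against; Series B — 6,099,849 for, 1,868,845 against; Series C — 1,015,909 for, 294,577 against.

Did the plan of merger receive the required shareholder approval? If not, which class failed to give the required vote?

Not approved — the Series C shares did not give the required vote.

Series A: 3/4 of 80319 = 60239.25, rounded up to 60240; 60,240 required, 60,245 in favor — approved.
Series B: 3/4 of 8132571 = 6099428.25, rounded up to 6099429; 6,099,429 required, 6,099,849 in favor — approved.
Series C: 3/5 of 1693194 = 1015916.40, rounded up to 1015917; 1,015,917 required, 1,015,909 in favor — not approved.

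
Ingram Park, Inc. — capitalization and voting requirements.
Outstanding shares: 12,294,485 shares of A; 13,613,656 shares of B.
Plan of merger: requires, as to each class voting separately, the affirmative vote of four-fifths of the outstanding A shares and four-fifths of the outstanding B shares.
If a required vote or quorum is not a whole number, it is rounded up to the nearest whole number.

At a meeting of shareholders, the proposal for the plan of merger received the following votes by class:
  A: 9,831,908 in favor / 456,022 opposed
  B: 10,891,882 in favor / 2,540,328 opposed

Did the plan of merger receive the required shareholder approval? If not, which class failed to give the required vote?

A: 4/5 of 12294485 = 9835588; 9,835,588 required, 9,831,908 in favor — not approved.
B: 4/5 of 13613656 = 10890924.80, rounded up to 10890925; 10,890,925 required, 10,891,882 in favor — approved.

Not approved — the A shares did not give the required vote.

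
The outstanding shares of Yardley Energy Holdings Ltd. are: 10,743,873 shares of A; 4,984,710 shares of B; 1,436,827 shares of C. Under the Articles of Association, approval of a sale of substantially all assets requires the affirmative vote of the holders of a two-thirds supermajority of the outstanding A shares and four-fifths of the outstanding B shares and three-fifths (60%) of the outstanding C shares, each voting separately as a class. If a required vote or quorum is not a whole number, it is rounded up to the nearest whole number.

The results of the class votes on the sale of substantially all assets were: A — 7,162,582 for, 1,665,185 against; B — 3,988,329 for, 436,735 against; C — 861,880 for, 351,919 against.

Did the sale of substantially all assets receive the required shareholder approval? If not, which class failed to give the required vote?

A: 2/3 of 10743873 = 7162582; 7,162,582 required, 7,162,582 in favor — approved.
B: 4/5 of 4984710 = 3987768; 3,987,768 required, 3,988,329 in favor — approved.
C: 3/5 of 1436827 = 862096.20, rounded up to 862097; 862,097 required, 861,880 in favor — not approved.

Not approved — the C shares did not give the required vote.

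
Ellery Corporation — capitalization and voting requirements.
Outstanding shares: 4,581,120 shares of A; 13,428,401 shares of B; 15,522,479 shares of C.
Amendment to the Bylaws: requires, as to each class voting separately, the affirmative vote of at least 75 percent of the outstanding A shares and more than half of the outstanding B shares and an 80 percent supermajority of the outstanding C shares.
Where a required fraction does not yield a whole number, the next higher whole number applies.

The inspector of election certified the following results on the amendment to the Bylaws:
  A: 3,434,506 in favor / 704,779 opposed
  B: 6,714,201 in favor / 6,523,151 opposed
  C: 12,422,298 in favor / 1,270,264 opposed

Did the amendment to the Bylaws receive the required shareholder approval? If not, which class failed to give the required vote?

Not approved — the A shares did not give the required vote.

A: 3/4 of 4581120 = 3435840; 3,435,840 required, 3,434,506 in favor — not approved.
B: a majority of 13428401 is 6714201; 6,714,201 required, 6,714,201 in favor — approved.
C: 4/5 of 15522479 = 12417983.20, rounded up to 12417984; 12,417,984 required, 12,422,298 in favor — approved.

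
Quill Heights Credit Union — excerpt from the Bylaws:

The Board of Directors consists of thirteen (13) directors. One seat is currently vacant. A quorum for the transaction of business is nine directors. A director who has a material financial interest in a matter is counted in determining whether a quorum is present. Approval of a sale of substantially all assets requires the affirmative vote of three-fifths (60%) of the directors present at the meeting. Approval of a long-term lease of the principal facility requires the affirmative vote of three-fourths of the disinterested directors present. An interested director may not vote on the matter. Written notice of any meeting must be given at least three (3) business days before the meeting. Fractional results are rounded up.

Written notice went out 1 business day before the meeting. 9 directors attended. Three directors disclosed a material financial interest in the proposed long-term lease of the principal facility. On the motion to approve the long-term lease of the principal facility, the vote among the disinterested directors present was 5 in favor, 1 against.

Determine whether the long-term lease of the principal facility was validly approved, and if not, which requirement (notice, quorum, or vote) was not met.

Notice: 1 business day given; 3 required (1 < 3). Not satisfied.
Quorum: 9 present (interested directors count toward quorum); quorum is 9. Satisfied.
Vote: the long-term lease of the principal facility requires three-fourths of the disinterested directors present (9 − 3 = 6). 3/4 of 6 = 4.50, rounded up to 5, so 5 affirmative votes are needed; 5 voted in favor. Satisfied.

Invalid — notice requirement not satisfied.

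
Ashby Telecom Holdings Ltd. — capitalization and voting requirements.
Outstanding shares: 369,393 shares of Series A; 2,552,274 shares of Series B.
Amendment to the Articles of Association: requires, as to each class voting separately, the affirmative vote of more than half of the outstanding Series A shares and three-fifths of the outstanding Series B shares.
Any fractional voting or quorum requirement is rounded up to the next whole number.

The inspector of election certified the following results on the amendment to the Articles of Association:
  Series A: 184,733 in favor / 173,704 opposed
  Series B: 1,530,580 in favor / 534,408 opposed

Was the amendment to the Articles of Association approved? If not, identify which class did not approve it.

Series A: a majority of 369393 is 184697; 184,697 required, 184,733 in favor — approved.
Series B: 3/5 of 2552274 = 1531364.40, rounded up to 1531365; 1,531,365 required, 1,530,580 in favor — not approved.

Not approved — the Series B shares did not give the required vote.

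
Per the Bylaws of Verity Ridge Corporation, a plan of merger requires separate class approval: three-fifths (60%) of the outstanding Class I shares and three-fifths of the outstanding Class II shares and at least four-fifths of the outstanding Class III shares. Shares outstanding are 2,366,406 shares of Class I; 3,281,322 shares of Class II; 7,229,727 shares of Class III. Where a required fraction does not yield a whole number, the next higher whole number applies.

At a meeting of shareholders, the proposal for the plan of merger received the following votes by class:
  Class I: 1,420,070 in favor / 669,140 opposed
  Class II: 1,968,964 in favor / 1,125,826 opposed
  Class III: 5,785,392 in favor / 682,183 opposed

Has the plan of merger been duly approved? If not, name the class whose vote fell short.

Approved — every class gave the required vote.

Class I: 3/5 of 2366406 = 1419843.60, rounded up to 1419844; 1,419,844 required, 1,420,070 in favor — approved.
Class II: 3/5 of 3281322 = 1968793.20, rounded up to 1968794; 1,968,794 required, 1,968,964 in favor — approved.
Class III: 4/5 of 7229727 = 5783781.60, rounded up to 5783782; 5,783,782 required, 5,785,392 in favor — approved.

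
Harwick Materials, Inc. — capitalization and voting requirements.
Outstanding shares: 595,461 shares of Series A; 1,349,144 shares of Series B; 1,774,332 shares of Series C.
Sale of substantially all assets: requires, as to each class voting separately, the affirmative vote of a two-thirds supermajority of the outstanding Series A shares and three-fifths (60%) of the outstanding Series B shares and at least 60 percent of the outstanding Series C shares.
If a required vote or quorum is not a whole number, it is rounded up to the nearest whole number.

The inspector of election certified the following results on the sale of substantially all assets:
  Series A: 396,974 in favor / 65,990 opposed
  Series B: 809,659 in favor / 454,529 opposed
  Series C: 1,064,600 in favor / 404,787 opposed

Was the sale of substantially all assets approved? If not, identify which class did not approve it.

Approved — every class gave the required vote.

Series A: 2/3 of 595461 = 396974; 396,974 required, 396,974 in favor — approved.
Series B: 3/5 of 1349144 = 809486.40, rounded up to 809487; 809,487 required, 809,659 in favor — approved.
Series C: 3/5 of 1774332 = 1064599.20, rounded up to 1064600; 1,064,600 required, 1,064,600 in favor — approved.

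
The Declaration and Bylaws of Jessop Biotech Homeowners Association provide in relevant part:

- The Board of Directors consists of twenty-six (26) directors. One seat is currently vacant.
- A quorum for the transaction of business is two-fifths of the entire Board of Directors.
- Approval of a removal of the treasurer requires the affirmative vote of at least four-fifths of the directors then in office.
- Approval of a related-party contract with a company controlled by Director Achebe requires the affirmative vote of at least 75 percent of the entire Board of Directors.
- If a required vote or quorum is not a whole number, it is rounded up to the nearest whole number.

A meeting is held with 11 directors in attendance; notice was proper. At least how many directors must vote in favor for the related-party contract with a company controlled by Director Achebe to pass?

20

The related-party contract with a company controlled by Director Achebe requires three-fourths of the entire Board of Directors (26).
3/4 of 26 = 19.50, rounded up to 20.
(Only 11 can vote, so the related-party contract with a company controlled by Director Achebe cannot pass at this meeting, but the required vote is still 20.)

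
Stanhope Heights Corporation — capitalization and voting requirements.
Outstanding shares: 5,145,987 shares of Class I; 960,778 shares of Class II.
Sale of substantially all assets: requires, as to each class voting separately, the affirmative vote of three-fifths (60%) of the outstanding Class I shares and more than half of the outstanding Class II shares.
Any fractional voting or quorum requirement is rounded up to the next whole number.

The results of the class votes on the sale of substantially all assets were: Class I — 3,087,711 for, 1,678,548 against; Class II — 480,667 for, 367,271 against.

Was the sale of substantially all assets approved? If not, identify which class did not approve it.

Class I: 3/5 of 5145987 = 3087592.20, rounded up to 3087593; 3,087,593 required, 3,087,711 in favor — approved.
Class II: a majority of 960778 is 480390; 480,390 required, 480,667 in favor — approved.

Approved — every class gave the required vote.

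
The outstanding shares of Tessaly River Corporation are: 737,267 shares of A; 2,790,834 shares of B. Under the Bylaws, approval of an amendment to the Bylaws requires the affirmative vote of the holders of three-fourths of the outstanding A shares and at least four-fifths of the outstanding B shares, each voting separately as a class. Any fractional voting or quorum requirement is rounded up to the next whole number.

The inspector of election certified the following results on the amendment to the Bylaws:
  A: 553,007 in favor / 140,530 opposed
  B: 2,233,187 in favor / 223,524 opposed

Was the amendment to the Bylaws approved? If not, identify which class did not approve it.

A: 3/4 of 737267 = 552950.25, rounded up to 552951; 552,951 required, 553,007 in favor — approved.
B: 4/5 of 2790834 = 2232667.20, rounded up to 2232668; 2,232,668 required, 2,233,187 in favor — approved.

Approved — every class gave the required vote.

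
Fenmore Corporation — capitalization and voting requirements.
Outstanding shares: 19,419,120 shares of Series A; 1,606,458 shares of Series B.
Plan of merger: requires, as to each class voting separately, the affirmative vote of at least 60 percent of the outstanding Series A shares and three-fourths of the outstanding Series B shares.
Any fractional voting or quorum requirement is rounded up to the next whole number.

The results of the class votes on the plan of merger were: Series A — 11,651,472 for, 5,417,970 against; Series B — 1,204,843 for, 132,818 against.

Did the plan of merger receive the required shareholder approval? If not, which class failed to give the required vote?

Series A: 3/5 of 19419120 = 11651472; 11,651,472 required, 11,651,472 in favor — approved.
Series B: 3/4 of 1606458 = 1204843.50, rounded up to 1204844; 1,204,844 required, 1,204,843 in favor — not approved.

Not approved — the Series B shares did not give the required vote.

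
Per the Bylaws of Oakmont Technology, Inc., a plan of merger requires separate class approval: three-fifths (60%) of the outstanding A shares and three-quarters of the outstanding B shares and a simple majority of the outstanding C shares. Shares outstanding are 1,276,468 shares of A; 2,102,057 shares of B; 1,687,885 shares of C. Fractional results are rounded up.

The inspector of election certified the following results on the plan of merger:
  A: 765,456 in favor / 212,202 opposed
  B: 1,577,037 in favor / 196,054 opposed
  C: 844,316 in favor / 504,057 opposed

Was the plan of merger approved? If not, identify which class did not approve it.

Not approved — the A shares did not give the required vote.

A: 3/5 of 1276468 = 765880.80, rounded up to 765881; 765,881 required, 765,456 in favor — not approved.
B: 3/4 of 2102057 = 1576542.75, rounded up to 1576543; 1,576,543 required, 1,577,037 in favor — approved.
C: a majority of 1687885 is 843943; 843,943 required, 844,316 in favor — approved.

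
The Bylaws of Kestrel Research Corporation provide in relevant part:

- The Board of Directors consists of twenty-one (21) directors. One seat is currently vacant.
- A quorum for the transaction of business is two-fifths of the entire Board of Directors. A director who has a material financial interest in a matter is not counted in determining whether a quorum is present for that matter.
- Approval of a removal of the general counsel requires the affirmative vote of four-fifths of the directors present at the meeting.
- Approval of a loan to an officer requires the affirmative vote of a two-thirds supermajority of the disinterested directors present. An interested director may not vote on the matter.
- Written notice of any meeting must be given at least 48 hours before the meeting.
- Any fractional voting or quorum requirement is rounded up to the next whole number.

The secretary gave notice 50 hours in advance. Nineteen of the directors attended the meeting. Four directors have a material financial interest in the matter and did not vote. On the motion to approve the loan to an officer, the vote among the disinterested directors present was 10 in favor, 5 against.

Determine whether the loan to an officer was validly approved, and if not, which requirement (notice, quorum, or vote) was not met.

Notice: 50 hours given; 48 required (50 ≥ 48). Satisfied.
Quorum: 19 present, but the 4 interested directors do not count, leaving 15. Quorum is 9. Satisfied.
Vote: the loan to an officer requires two-thirds of the disinterested directors present (19 − 4 = 15). 2/3 of 15 = 10, so 10 affirmative votes are needed; 10 voted in favor. Satisfied.

Valid — all requirements satisfied.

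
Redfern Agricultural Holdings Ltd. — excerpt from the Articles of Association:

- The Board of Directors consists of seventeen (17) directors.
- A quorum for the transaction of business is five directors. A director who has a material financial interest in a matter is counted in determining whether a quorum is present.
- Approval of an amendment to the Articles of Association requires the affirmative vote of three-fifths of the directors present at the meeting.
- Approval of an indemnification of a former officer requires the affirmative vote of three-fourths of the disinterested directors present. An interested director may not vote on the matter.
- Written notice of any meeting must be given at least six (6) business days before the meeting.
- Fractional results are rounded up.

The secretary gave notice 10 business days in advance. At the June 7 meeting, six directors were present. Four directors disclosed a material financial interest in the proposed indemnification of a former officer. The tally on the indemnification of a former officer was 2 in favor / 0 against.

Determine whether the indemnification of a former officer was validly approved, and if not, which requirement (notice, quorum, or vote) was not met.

Valid — all requirements satisfied.

Notice: 10 business days given; 6 required (10 ≥ 6). Satisfied.
Quorum: 6 present (interested directors count toward quorum); quorum is 5. Satisfied.
Vote: the indemnification of a former officer requires three-fourths of the disinterested directors present (6 − 4 = 2). 3/4 of 2 = 1.50, rounded up to 2, so 2 affirmative votes are needed; 2 voted in favor. Satisfied.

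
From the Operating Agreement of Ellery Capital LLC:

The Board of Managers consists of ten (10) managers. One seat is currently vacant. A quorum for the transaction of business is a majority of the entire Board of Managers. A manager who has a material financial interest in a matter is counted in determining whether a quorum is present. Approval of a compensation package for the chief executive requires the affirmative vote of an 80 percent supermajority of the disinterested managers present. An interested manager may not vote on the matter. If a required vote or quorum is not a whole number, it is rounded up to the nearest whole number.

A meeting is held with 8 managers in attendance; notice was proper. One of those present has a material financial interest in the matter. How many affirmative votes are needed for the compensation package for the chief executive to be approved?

6

The compensation package for the chief executive requires four-fifths of the disinterested managers present (8 − 1 = 7).
4/5 of 7 = 5.60, rounded up to 6.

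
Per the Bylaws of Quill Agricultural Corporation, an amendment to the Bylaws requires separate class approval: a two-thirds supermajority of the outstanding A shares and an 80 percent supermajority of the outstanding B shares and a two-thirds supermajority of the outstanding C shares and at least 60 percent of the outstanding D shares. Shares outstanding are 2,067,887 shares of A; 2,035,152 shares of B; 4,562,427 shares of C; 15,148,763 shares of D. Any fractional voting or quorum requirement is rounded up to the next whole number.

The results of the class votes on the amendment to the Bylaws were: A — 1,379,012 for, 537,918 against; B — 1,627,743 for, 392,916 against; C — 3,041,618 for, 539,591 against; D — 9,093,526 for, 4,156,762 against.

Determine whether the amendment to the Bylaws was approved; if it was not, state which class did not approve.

Not approved — the B shares did not give the required vote.

A: 2/3 of 2067887 = 1378591.33, rounded up to 1378592; 1,378,592 required, 1,379,012 in favor — approved.
B: 4/5 of 2035152 = 1628121.60, rounded up to 1628122; 1,628,122 required, 1,627,743 in favor — not approved.
C: 2/3 of 4562427 = 3041618; 3,041,618 required, 3,041,618 in favor — approved.
D: 3/5 of 15148763 = 9089257.80, rounded up to 9089258; 9,089,258 required, 9,093,526 in favor — approved.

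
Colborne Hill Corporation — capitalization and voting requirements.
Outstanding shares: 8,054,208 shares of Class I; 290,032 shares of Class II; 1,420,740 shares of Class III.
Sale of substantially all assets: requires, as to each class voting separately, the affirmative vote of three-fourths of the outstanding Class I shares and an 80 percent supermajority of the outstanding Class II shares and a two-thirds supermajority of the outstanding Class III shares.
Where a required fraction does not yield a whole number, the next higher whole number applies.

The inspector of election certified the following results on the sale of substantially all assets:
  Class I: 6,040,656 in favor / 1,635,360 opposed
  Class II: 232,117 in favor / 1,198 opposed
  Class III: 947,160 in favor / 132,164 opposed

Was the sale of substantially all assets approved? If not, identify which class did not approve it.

Approved — every class gave the required vote.

Class I: 3/4 of 8054208 = 6040656; 6,040,656 required, 6,040,656 in favor — approved.
Class II: 4/5 of 290032 = 232025.60, rounded up to 232026; 232,026 required, 232,117 in favor — approved.
Class III: 2/3 of 1420740 = 947160; 947,160 required, 947,160 in favor — approved.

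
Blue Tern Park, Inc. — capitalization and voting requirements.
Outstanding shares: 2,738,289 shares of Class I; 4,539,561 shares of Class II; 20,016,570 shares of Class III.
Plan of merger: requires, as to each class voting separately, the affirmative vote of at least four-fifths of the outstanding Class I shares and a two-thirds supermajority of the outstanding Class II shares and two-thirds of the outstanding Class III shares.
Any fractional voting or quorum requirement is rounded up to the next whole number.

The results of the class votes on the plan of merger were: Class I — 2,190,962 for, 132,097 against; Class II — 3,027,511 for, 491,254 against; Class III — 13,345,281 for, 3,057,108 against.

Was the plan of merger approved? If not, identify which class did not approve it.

Approved — every class gave the required vote.

Class I: 4/5 of 2738289 = 2190631.20, rounded up to 2190632; 2,190,632 required, 2,190,962 in favor — approved.
Class II: 2/3 of 4539561 = 3026374; 3,026,374 required, 3,027,511 in favor — approved.
Class III: 2/3 of 20016570 = 13344380; 13,344,380 required, 13,345,281 in favor — approved.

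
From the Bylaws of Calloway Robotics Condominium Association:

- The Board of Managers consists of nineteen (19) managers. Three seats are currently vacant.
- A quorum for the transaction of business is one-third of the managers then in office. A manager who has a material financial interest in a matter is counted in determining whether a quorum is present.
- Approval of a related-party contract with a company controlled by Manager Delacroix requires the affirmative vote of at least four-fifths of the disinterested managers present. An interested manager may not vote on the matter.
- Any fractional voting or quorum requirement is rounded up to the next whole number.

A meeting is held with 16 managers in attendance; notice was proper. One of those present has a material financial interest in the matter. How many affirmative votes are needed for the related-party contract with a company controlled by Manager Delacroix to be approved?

The related-party contract with a company controlled by Manager Delacroix requires four-fifths of the disinterested managers present (16 − 1 = 15).
4/5 of 15 = 12.

12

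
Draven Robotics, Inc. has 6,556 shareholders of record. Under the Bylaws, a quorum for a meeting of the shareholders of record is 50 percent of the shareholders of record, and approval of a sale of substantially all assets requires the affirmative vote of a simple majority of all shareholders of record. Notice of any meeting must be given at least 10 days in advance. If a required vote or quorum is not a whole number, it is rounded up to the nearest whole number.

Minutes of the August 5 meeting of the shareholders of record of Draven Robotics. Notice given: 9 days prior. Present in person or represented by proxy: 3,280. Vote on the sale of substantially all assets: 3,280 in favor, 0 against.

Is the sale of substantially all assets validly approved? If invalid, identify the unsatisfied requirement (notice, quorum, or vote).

Invalid — notice requirement not satisfied.

Notice: 9 days given; 10 required. Not satisfied.
Quorum: 50% of 6,556 = 3,278; 3,280 present. Satisfied.
Vote: requires a majority of all shareholders of record (6,556); a majority of 6556 is 3279, so 3,279 needed; 3,280 in favor. Satisfied.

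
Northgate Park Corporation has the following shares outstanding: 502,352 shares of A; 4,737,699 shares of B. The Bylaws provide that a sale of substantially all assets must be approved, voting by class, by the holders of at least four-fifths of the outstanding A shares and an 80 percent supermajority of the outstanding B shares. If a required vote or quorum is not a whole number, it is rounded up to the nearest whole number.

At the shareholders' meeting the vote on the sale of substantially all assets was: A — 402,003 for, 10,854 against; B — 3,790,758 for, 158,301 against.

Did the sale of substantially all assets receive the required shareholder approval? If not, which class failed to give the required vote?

A: 4/5 of 502352 = 401881.60, rounded up to 401882; 401,882 required, 402,003 in favor — approved.
B: 4/5 of 4737699 = 3790159.20, rounded up to 3790160; 3,790,160 required, 3,790,758 in favor — approved.

Approved — every class gave the required vote.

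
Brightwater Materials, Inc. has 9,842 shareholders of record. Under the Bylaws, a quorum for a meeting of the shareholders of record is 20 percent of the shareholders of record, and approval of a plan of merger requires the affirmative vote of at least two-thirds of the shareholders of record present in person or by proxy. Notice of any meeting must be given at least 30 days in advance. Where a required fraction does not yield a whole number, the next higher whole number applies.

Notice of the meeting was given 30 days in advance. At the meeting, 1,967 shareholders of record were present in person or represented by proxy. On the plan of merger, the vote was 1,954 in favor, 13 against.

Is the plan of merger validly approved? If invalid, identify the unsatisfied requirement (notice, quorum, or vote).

Invalid — quorum requirement not satisfied.

Notice: 30 days given; 30 required. Satisfied.
Quorum: 20% of 9,842 = 1,968.40, rounded up to 1,969; 1,967 present. Not satisfied.
Vote: requires two-thirds of those present (1,967); 2/3 of 1967 = 1311.33, rounded up to 1312, so 1,312 needed; 1,954 in favor. Satisfied.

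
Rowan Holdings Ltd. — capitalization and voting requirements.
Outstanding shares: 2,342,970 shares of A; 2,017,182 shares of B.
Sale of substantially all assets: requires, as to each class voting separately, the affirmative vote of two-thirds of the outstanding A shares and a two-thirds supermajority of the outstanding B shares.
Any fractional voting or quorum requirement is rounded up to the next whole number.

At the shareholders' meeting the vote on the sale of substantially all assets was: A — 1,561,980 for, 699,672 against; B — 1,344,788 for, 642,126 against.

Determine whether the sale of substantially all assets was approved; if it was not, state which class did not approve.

A: 2/3 of 2342970 = 1561980; 1,561,980 required, 1,561,980 in favor — approved.
B: 2/3 of 2017182 = 1344788; 1,344,788 required, 1,344,788 in favor — approved.

Approved — every class gave the required vote.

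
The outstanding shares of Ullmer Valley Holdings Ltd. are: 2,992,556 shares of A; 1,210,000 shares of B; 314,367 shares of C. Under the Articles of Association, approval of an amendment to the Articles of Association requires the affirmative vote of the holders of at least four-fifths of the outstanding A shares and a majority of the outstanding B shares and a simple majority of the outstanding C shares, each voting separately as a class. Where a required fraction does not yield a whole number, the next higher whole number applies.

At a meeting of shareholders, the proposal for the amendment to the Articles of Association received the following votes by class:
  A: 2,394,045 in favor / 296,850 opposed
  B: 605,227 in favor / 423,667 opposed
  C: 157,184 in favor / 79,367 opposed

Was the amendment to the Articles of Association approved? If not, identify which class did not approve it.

A: 4/5 of 2992556 = 2394044.80, rounded up to 2394045; 2,394,045 required, 2,394,045 in favor — approved.
B: a majority of 1210000 is 605001; 605,001 required, 605,227 in favor — approved.
C: a majority of 314367 is 157184; 157,184 required, 157,184 in favor — approved.

Approved — every class gave the required vote.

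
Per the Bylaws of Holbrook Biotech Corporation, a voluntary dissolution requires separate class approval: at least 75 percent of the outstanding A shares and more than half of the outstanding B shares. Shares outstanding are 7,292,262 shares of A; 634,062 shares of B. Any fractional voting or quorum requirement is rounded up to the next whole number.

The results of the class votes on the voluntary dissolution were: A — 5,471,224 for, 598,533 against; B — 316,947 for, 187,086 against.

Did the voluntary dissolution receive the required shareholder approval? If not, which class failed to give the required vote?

Not approved — the B shares did not give the required vote.

A: 3/4 of 7292262 = 5469196.50, rounded up to 5469197; 5,469,197 required, 5,471,224 in favor — approved.
B: a majority of 634062 is 317032; 317,032 required, 316,947 in favor — not approved.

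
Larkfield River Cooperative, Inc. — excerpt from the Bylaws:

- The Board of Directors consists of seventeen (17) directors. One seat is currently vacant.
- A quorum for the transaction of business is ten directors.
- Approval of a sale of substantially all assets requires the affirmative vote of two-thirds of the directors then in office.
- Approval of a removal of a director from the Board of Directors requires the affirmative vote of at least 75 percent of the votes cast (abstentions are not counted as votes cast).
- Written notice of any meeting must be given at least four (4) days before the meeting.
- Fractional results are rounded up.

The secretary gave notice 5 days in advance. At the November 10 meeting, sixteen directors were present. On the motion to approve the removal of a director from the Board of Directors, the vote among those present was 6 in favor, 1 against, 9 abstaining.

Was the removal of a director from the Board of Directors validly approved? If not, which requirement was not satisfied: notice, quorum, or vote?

Notice: 5 days given; 4 required (5 ≥ 4). Satisfied.
Quorum: 16 present; quorum is 10. Satisfied.
Vote: the removal of a director from the Board of Directors requires three-fourths of the votes cast (16 present − 9 abstaining = 7). 3/4 of 7 = 5.25, rounded up to 6, so 6 affirmative votes are needed; 6 voted in favor. Satisfied.

Valid — all requirements satisfied.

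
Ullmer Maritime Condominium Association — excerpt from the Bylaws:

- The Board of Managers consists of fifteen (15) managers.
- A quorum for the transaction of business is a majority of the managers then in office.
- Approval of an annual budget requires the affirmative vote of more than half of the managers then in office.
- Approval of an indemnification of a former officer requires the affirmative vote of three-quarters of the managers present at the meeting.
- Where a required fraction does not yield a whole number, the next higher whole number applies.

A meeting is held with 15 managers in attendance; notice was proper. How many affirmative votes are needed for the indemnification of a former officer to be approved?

The indemnification of a former officer requires three-fourths of the managers present (15).
3/4 of 15 = 11.25, rounded up to 12.

12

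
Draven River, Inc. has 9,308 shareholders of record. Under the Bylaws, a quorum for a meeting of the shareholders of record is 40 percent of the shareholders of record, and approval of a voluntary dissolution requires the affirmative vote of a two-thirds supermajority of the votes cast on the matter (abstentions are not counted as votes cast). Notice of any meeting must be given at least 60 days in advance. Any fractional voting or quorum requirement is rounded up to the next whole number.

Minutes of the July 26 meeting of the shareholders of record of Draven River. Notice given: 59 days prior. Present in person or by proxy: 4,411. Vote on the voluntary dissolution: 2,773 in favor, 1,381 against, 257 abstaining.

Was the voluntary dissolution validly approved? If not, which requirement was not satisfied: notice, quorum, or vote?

Invalid — notice requirement not satisfied.

Notice: 59 days given; 60 required. Not satisfied.
Quorum: 40% of 9,308 = 3,723.20, rounded up to 3,724; 4,411 present. Satisfied.
Vote: requires two-thirds of the votes cast (4,411 − 257 abstaining = 4,154); 2/3 of 4154 = 2769.33, rounded up to 2770, so 2,770 needed; 2,773 in favor. Satisfied.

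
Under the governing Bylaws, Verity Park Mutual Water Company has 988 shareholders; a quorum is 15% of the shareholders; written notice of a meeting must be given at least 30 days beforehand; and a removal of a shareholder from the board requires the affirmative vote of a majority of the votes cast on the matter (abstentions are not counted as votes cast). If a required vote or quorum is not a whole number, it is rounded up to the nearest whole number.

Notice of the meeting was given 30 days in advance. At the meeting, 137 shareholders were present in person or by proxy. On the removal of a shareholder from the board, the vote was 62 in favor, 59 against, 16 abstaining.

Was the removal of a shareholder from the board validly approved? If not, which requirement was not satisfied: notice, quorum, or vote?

Notice: 30 days given; 30 required. Satisfied.
Quorum: 15% of 988 = 148.20, rounded up to 149; 137 present. Not satisfied.
Vote: requires a majority of the votes cast (137 − 16 abstaining = 121); a majority of 121 is 61, so 61 needed; 62 in favor. Satisfied.

Invalid — quorum requirement not satisfied.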